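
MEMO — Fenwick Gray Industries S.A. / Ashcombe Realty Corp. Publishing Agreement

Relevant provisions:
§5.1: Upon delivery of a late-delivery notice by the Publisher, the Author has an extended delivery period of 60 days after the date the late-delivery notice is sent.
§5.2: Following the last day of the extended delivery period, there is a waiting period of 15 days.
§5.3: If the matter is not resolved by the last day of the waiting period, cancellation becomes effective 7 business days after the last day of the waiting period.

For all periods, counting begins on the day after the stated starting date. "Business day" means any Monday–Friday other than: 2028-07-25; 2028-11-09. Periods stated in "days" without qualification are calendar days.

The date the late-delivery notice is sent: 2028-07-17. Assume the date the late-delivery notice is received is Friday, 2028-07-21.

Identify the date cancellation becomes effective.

Adding 60 calendar days to 2028-07-17 gives 2028-09-15, which is the last day of the extended delivery period.
The last day of the waiting period: 15 calendar days after 2028-09-15 is 2028-09-30.
From Saturday, 2028-09-30, 7 business days (Oct 2, Oct 3, Oct 4, Oct 5, Oct 6, Oct 9, Oct 10, skipping weekends) brings us to Tuesday, 2028-10-10, which is the date cancellation becomes effective.

2028-10-10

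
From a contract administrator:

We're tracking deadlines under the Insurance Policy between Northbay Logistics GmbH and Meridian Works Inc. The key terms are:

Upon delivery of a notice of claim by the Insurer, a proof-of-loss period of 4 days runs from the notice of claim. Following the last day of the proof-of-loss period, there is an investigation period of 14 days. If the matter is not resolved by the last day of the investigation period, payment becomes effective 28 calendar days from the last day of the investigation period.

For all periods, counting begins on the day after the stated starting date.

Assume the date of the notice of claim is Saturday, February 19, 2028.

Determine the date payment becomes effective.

April 5, 2028

Adding 4 calendar days to February 19, 2028 gives February 23, 2028, which is the last day of the proof-of-loss period.
The last day of the investigation period: 14 calendar days after February 23, 2028 is March 8, 2028.
The date payment becomes effective: 28 calendar days after March 8, 2028 is April 5, 2028.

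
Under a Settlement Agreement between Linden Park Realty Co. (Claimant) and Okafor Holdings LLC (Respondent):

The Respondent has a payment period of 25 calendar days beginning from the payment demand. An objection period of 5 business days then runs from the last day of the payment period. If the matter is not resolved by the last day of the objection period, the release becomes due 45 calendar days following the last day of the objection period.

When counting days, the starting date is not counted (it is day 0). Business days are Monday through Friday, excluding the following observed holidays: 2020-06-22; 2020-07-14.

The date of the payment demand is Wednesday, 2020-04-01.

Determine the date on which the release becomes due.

2020-06-15

The last day of the payment period: 25 calendar days after 2020-04-01 is 2020-04-26.
The last day of the objection period: 5 business days after Sunday, 2020-04-26, skipping weekends — Apr 27, Apr 28, Apr 29, Apr 30, May 1 — lands on Friday, 2020-05-01.
Adding 45 calendar days to 2020-05-01 gives 2020-06-15, which is the date on which the release becomes due.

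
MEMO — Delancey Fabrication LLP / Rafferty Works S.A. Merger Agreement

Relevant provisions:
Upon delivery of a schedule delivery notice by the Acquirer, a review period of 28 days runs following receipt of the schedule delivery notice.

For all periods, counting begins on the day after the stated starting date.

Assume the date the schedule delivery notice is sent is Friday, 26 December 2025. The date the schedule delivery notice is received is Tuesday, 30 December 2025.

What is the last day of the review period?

27 January 2026

The last day of the review period: 30 December 2025 + 28 days = 27 January 2026.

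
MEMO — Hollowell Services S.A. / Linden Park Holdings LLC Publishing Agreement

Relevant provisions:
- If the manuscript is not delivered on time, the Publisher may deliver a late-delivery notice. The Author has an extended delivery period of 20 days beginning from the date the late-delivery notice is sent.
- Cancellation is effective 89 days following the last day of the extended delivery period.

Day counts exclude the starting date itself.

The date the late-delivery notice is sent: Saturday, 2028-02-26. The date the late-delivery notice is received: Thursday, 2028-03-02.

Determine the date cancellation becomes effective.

2028-06-14

The last day of the extended delivery period: 2028-02-26 + 20 days = 2028-03-17.
Adding 89 calendar days to 2028-03-17 gives 2028-06-14, which is the date cancellation becomes effective.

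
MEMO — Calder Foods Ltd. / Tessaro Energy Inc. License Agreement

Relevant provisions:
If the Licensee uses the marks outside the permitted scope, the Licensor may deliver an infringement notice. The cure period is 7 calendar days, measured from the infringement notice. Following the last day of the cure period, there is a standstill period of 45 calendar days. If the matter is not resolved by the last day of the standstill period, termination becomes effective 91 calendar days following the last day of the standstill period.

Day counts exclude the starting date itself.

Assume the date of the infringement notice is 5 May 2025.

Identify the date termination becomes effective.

25 September 2025

The last day of the cure period: 7 calendar days after 5 May 2025 is 12 May 2025.
The last day of the standstill period: 45 calendar days after 12 May 2025 is 26 June 2025.
The date termination becomes effective: 91 calendar days after 26 June 2025 is 25 September 2025.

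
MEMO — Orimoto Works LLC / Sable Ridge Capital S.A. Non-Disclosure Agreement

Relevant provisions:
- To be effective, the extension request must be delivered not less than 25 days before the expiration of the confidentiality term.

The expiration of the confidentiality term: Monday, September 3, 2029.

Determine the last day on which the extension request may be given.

Counting back 25 calendar days from September 3, 2029 gives August 9, 2029.

August 9, 2029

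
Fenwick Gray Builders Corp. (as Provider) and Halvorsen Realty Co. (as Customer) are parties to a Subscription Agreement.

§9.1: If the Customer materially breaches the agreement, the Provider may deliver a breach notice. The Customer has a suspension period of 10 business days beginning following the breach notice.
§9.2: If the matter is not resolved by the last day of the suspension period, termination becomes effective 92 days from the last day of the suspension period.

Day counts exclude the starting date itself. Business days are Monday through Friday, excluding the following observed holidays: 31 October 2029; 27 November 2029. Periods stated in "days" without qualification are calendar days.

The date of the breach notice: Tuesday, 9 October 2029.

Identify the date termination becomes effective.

The last day of the suspension period: counting 10 business days from Tuesday, 9 October 2029 (Oct 10, Oct 11, Oct 12, Oct 15, Oct 16, Oct 17, Oct 18, Oct 19, Oct 22, Oct 23, skipping weekends) reaches Tuesday, 23 October 2029.
Adding 92 calendar days to 23 October 2029 gives 23 January 2030, which is the date termination becomes effective.

23 January 2030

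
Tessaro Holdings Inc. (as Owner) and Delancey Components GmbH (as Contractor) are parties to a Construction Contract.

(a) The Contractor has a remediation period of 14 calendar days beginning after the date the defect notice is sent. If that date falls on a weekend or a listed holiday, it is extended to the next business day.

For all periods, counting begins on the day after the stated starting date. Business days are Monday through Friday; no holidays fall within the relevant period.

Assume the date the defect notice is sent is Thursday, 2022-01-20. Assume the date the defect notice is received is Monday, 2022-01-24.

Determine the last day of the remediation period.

The last day of the remediation period: 2022-01-20 + 14 days = 2022-02-03. 2022-02-03 is a Thursday, so no roll-forward applies.

2022-02-03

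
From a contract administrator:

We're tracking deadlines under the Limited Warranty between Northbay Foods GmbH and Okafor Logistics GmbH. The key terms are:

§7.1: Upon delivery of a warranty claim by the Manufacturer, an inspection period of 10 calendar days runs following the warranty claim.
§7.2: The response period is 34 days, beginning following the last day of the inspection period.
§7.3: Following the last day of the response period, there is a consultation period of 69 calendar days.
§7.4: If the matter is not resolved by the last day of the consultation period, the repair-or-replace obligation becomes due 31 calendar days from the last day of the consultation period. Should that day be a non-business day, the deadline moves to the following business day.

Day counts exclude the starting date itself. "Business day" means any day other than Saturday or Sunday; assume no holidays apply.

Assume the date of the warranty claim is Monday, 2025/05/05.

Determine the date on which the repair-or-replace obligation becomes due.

The last day of the inspection period: 2025/05/05 + 10 days = 2025/05/15.
Adding 34 calendar days to 2025/05/15 gives 2025/06/18, which is the last day of the response period.
Adding 69 calendar days to 2025/06/18 gives 2025/08/26, which is the last day of the consultation period.
The date on which the repair-or-replace obligation becomes due: 2025/08/26 + 31 days = 2025/09/26. 2025/09/26 is a Friday, so no roll-forward applies.

2025/09/26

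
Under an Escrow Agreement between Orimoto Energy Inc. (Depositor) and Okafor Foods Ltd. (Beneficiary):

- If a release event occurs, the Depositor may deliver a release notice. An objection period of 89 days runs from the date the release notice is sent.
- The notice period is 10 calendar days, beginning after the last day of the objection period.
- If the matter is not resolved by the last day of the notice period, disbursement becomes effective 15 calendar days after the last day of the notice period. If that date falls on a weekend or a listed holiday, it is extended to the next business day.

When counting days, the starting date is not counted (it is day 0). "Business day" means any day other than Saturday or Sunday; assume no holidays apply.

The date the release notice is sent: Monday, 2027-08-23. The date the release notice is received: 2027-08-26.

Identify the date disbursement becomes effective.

Adding 89 calendar days to 2027-08-23 gives 2027-11-20, which is the last day of the objection period.
The last day of the notice period: 10 calendar days after 2027-11-20 is 2027-11-30.
The date disbursement becomes effective: 15 calendar days after 2027-11-30 is 2027-12-15. 2027-12-15 is a Wednesday, so no roll-forward applies.

2027-12-15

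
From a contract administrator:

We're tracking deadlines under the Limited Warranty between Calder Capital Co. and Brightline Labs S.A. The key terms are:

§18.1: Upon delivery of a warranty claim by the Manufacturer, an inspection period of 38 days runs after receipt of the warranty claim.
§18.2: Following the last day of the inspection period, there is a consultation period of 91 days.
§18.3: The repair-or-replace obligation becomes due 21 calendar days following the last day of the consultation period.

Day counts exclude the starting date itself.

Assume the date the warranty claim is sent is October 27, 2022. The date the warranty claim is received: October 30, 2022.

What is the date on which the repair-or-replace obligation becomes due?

The last day of the inspection period: 38 calendar days after October 30, 2022 is December 7, 2022.
The last day of the consultation period: December 7, 2022 + 91 days = March 8, 2023.
Adding 21 calendar days to March 8, 2023 gives March 29, 2023, which is the date on which the repair-or-replace obligation becomes due.

March 29, 2023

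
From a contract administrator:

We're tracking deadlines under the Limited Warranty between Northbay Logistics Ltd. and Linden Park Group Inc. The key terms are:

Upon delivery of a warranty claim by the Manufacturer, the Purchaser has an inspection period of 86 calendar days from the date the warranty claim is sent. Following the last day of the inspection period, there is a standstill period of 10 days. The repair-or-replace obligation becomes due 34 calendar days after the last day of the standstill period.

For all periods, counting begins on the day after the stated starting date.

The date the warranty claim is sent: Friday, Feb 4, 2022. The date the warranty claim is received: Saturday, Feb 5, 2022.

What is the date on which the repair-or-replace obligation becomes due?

The last day of the inspection period: 86 calendar days after Feb 4, 2022 is May 1, 2022.
The last day of the standstill period: 10 calendar days after May 1, 2022 is May 11, 2022.
The date on which the repair-or-replace obligation becomes due: 34 calendar days after May 11, 2022 is Jun 14, 2022.

Jun 14, 2022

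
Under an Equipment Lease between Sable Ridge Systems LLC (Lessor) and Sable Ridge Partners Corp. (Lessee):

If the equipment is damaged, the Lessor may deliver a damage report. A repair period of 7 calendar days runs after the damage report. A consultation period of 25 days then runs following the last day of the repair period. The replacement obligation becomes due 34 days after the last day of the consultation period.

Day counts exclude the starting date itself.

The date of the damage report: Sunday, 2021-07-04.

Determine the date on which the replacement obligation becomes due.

2021-09-08

The last day of the repair period: 2021-07-04 + 7 days = 2021-07-11.
The last day of the consultation period: 25 calendar days after 2021-07-11 is 2021-08-05.
The date on which the replacement obligation becomes due: 2021-08-05 + 34 days = 2021-09-08.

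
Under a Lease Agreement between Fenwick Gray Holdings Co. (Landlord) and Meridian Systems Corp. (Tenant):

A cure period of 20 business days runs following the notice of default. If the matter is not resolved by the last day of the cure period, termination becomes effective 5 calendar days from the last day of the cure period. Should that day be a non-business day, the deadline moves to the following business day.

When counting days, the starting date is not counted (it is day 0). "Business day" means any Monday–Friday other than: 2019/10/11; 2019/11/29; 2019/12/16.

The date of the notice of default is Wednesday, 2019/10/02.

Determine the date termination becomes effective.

From Wednesday, 2019/10/02, 20 business days (Oct 3, Oct 4, Oct 7, Oct 8, …, Oct 29, Oct 30, Oct 31, skipping weekends and the listed holiday on Oct 11) brings us to Thursday, 2019/10/31, which is the last day of the cure period.
The date termination becomes effective: 5 calendar days after 2019/10/31 is 2019/11/05. 2019/11/05 is a Tuesday and is not a listed holiday, so no roll-forward applies.

2019/11/05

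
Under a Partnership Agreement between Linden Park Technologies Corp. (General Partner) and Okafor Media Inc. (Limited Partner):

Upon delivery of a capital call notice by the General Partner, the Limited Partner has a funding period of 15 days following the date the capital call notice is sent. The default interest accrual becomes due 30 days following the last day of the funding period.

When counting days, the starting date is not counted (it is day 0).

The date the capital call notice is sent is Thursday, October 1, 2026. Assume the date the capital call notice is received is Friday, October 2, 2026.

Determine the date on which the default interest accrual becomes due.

November 15, 2026

The last day of the funding period: October 1, 2026 + 15 days = October 16, 2026.
The date on which the default interest accrual becomes due: 30 calendar days after October 16, 2026 is November 15, 2026.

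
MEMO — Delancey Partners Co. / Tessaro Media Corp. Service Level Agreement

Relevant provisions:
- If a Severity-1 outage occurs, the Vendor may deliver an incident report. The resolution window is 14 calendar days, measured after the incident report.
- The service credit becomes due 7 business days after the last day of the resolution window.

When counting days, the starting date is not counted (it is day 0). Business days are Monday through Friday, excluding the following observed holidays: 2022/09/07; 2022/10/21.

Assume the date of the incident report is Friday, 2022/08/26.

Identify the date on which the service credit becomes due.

The last day of the resolution window: 14 calendar days after 2022/08/26 is 2022/09/09.
The date on which the service credit becomes due: 7 business days after Friday, 2022/09/09, skipping weekends — Sep 12, Sep 13, Sep 14, Sep 15, Sep 16, Sep 19, Sep 20 — lands on Tuesday, 2022/09/20.

2022/09/20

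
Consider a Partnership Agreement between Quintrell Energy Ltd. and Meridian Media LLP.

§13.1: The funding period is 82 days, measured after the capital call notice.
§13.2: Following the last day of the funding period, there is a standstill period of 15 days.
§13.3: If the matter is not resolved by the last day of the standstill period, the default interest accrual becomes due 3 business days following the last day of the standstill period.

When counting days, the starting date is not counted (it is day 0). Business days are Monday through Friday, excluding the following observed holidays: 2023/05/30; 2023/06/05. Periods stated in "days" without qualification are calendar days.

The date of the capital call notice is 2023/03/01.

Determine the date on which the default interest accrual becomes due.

The last day of the funding period: 82 calendar days after 2023/03/01 is 2023/05/22.
The last day of the standstill period: 2023/05/22 + 15 days = 2023/06/06.
The date on which the default interest accrual becomes due: 3 business days after Tuesday, 2023/06/06, skipping weekends — Jun 7, Jun 8, Jun 9 — lands on Friday, 2023/06/09.

2023/06/09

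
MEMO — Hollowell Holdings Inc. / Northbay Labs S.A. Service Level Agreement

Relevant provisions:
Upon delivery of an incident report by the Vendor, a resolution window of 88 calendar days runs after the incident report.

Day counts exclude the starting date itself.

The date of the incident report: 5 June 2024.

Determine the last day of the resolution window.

Adding 88 calendar days to 5 June 2024 gives 1 September 2024, which is the last day of the resolution window.

1 September 2024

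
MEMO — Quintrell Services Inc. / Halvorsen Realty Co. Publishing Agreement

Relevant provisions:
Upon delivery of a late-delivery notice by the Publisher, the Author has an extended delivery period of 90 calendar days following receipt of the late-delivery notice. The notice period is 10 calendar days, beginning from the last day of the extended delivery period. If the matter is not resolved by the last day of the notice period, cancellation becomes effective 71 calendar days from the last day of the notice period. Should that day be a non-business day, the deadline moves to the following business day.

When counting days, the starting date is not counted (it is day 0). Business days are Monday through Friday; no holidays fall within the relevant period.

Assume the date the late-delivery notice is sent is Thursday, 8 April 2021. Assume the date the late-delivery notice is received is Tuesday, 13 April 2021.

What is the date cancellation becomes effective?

1 October 2021

Adding 90 calendar days to 13 April 2021 gives 12 July 2021, which is the last day of the extended delivery period.
Adding 10 calendar days to 12 July 2021 gives 22 July 2021, which is the last day of the notice period.
The date cancellation becomes effective: 71 calendar days after 22 July 2021 is 1 October 2021. 1 October 2021 is a Friday, so no roll-forward applies.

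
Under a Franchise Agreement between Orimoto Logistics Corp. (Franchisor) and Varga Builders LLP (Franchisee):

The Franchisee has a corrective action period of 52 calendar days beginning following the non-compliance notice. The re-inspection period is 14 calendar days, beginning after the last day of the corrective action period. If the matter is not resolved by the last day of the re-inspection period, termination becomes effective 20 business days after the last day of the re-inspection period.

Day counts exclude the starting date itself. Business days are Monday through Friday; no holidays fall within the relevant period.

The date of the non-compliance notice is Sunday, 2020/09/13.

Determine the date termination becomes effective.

2020/12/16

Adding 52 calendar days to 2020/09/13 gives 2020/11/04, which is the last day of the corrective action period.
Adding 14 calendar days to 2020/11/04 gives 2020/11/18, which is the last day of the re-inspection period.
From Wednesday, 2020/11/18, 20 business days (Nov 19, Nov 20, Nov 23, Nov 24, …, Dec 14, Dec 15, Dec 16, skipping weekends) brings us to Wednesday, 2020/12/16, which is the date termination becomes effective.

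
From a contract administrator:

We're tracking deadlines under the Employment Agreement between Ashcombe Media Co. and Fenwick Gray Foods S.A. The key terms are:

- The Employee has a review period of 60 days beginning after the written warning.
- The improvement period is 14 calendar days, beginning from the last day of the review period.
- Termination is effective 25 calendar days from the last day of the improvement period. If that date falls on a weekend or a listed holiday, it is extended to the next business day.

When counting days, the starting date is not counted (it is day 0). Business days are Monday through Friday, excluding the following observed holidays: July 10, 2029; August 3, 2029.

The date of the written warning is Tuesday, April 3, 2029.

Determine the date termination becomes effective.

Adding 60 calendar days to April 3, 2029 gives June 2, 2029, which is the last day of the review period.
Adding 14 calendar days to June 2, 2029 gives June 16, 2029, which is the last day of the improvement period.
Adding 25 calendar days to June 16, 2029 gives July 11, 2029, which is the date termination becomes effective. July 11, 2029 is a Wednesday and is not a listed holiday, so no roll-forward applies.

July 11, 2029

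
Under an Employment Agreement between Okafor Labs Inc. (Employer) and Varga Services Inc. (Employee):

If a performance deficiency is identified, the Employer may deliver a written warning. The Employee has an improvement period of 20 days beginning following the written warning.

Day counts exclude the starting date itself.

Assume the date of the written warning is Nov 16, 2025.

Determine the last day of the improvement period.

Dec 6, 2025

The last day of the improvement period: Nov 16, 2025 + 20 days = Dec 6, 2025.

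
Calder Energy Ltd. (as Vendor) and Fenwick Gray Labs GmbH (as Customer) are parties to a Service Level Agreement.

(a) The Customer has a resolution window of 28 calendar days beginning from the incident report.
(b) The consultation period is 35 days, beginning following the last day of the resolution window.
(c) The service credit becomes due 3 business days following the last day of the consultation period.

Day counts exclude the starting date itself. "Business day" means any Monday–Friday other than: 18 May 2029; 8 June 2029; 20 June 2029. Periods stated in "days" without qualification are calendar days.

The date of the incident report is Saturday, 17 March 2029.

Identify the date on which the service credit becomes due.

23 May 2029

The last day of the resolution window: 17 March 2029 + 28 days = 14 April 2029.
The last day of the consultation period: 35 calendar days after 14 April 2029 is 19 May 2029.
The date on which the service credit becomes due: counting 3 business days from Saturday, 19 May 2029 (May 21, May 22, May 23, skipping weekends) reaches Wednesday, 23 May 2029.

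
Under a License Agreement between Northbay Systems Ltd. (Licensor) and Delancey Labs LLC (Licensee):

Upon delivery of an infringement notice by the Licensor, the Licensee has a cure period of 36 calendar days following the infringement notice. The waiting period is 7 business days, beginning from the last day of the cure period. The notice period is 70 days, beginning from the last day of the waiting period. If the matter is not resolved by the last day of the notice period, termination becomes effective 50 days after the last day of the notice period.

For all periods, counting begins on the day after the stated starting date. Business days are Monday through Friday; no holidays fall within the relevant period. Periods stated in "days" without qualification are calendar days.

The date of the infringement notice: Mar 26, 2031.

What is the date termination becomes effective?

Adding 36 calendar days to Mar 26, 2031 gives May 1, 2031, which is the last day of the cure period.
The last day of the waiting period: 7 business days after Thursday, May 1, 2031, skipping weekends — May 2, May 5, May 6, May 7, May 8, May 9, May 12 — lands on Monday, May 12, 2031.
Adding 70 calendar days to May 12, 2031 gives Jul 21, 2031, which is the last day of the notice period.
Adding 50 calendar days to Jul 21, 2031 gives Sep 9, 2031, which is the date termination becomes effective.

Sep 9, 2031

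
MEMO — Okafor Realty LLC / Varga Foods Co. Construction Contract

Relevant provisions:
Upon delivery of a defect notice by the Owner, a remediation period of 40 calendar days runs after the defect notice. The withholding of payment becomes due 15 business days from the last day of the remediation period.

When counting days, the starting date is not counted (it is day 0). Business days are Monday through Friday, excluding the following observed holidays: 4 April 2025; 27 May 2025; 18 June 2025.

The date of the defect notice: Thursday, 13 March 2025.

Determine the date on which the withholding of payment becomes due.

The last day of the remediation period: 40 calendar days after 13 March 2025 is 22 April 2025.
From Tuesday, 22 April 2025, 15 business days (Apr 23, Apr 24, Apr 25, Apr 28, …, May 9, May 12, May 13, skipping weekends) brings us to Tuesday, 13 May 2025, which is the date on which the withholding of payment becomes due.

13 May 2025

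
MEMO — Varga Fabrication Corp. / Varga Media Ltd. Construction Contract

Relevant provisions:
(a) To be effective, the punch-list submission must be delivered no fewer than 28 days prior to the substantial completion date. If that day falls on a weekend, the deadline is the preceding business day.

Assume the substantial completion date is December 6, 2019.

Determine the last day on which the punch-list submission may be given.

Counting back 28 calendar days from December 6, 2019 gives November 8, 2019. That is a Friday, so no adjustment is needed.

November 8, 2019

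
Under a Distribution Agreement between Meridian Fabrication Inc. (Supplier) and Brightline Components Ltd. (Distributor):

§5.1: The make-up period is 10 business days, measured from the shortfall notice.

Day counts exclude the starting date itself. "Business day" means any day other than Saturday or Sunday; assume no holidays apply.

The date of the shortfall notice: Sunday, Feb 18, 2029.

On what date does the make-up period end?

The last day of the make-up period: 10 business days after Sunday, Feb 18, 2029, skipping weekends — Feb 19, Feb 20, Feb 21, Feb 22, Feb 23, Feb 26, Feb 27, Feb 28, Mar 1, Mar 2 — lands on Friday, Mar 2, 2029.

Mar 2, 2029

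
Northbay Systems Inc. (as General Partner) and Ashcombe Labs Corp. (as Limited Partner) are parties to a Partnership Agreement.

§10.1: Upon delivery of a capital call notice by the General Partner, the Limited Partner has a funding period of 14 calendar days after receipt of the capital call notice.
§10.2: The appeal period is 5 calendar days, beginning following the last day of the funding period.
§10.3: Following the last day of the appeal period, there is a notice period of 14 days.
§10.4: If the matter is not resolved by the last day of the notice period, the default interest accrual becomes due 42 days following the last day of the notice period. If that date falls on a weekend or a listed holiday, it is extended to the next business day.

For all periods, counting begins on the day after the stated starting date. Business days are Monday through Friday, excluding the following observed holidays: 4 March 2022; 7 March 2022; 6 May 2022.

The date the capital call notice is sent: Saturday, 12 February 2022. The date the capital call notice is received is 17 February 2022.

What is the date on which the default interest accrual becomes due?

3 May 2022

The last day of the funding period: 14 calendar days after 17 February 2022 is 3 March 2022.
The last day of the appeal period: 5 calendar days after 3 March 2022 is 8 March 2022.
Adding 14 calendar days to 8 March 2022 gives 22 March 2022, which is the last day of the notice period.
The date on which the default interest accrual becomes due: 42 calendar days after 22 March 2022 is 3 May 2022. 3 May 2022 is a Tuesday and is not a listed holiday, so no roll-forward applies.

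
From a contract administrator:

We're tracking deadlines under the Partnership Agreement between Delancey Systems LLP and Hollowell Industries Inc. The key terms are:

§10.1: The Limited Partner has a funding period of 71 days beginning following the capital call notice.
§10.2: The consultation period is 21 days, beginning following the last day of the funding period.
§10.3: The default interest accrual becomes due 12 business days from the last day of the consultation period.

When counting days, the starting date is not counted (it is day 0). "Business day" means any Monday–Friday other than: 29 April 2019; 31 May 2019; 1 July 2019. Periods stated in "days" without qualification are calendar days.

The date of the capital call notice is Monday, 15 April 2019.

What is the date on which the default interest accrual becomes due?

1 August 2019

The last day of the funding period: 71 calendar days after 15 April 2019 is 25 June 2019.
The last day of the consultation period: 25 June 2019 + 21 days = 16 July 2019.
The date on which the default interest accrual becomes due: 12 business days after Tuesday, 16 July 2019, skipping weekends — Jul 17, Jul 18, Jul 19, Jul 22, …, Jul 30, Jul 31, Aug 1 — lands on Thursday, 1 August 2019.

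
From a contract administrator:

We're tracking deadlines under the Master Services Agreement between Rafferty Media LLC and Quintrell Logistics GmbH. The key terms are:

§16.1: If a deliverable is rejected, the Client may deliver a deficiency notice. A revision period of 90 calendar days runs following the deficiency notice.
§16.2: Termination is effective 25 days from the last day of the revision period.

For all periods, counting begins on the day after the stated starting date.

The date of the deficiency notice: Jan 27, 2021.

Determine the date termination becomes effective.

May 22, 2021

Adding 90 calendar days to Jan 27, 2021 gives Apr 27, 2021, which is the last day of the revision period.
Adding 25 calendar days to Apr 27, 2021 gives May 22, 2021, which is the date termination becomes effective.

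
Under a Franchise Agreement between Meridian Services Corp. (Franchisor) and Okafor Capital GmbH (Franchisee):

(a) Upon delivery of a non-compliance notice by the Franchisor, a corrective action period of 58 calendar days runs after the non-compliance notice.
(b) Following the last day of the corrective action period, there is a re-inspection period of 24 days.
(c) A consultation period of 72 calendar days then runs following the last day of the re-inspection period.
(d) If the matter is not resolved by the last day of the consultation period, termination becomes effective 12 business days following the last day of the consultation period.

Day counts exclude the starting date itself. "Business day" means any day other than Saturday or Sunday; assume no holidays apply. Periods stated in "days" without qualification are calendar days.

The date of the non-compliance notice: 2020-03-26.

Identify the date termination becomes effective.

2020-09-14

Adding 58 calendar days to 2020-03-26 gives 2020-05-23, which is the last day of the corrective action period.
The last day of the re-inspection period: 24 calendar days after 2020-05-23 is 2020-06-16.
Adding 72 calendar days to 2020-06-16 gives 2020-08-27, which is the last day of the consultation period.
The date termination becomes effective: counting 12 business days from Thursday, 2020-08-27 (Aug 28, Aug 31, Sep 1, Sep 2, …, Sep 10, Sep 11, Sep 14, skipping weekends) reaches Monday, 2020-09-14.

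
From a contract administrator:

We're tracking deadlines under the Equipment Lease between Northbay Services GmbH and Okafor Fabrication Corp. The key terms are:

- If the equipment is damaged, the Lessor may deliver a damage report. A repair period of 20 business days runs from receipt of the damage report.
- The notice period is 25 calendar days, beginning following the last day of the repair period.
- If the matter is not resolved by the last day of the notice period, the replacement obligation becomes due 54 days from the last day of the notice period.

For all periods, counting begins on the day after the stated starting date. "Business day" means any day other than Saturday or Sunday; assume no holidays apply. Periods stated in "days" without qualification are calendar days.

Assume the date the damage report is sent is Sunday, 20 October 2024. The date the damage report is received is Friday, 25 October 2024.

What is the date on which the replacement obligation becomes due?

9 February 2025

From Friday, 25 October 2024, 20 business days (Oct 28, Oct 29, Oct 30, Oct 31, …, Nov 20, Nov 21, Nov 22, skipping weekends) brings us to Friday, 22 November 2024, which is the last day of the repair period.
The last day of the notice period: 25 calendar days after 22 November 2024 is 17 December 2024.
The date on which the replacement obligation becomes due: 17 December 2024 + 54 days = 9 February 2025.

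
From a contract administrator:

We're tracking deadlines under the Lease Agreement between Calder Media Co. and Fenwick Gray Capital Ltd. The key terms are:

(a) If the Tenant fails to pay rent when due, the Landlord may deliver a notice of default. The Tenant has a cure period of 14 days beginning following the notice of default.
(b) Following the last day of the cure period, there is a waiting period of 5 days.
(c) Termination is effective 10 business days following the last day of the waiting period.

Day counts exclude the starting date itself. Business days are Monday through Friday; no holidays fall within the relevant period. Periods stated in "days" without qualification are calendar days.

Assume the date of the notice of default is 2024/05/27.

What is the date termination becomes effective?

2024/06/28

The last day of the cure period: 2024/05/27 + 14 days = 2024/06/10.
Adding 5 calendar days to 2024/06/10 gives 2024/06/15, which is the last day of the waiting period.
The date termination becomes effective: counting 10 business days from Saturday, 2024/06/15 (Jun 17, Jun 18, Jun 19, Jun 20, Jun 21, Jun 24, Jun 25, Jun 26, Jun 27, Jun 28, skipping weekends) reaches Friday, 2024/06/28.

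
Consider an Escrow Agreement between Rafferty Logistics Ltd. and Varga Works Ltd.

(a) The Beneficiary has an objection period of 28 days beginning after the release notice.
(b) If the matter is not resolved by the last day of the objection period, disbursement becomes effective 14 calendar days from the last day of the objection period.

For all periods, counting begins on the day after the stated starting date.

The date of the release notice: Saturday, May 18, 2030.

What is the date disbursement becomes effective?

Adding 28 calendar days to May 18, 2030 gives Jun 15, 2030, which is the last day of the objection period.
Adding 14 calendar days to Jun 15, 2030 gives Jun 29, 2030, which is the date disbursement becomes effective.

Jun 29, 2030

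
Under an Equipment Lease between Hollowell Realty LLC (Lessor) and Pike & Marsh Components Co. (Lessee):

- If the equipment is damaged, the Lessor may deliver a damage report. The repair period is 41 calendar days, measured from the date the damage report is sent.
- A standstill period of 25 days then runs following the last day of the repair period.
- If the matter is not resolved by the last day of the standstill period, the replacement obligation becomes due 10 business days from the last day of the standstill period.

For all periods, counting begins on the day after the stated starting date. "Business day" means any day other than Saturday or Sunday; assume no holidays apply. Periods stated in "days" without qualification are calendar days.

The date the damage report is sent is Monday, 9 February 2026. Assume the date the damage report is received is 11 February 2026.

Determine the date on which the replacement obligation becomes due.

30 April 2026

Adding 41 calendar days to 9 February 2026 gives 22 March 2026, which is the last day of the repair period.
Adding 25 calendar days to 22 March 2026 gives 16 April 2026, which is the last day of the standstill period.
The date on which the replacement obligation becomes due: counting 10 business days from Thursday, 16 April 2026 (Apr 17, Apr 20, Apr 21, Apr 22, Apr 23, Apr 24, Apr 27, Apr 28, Apr 29, Apr 30, skipping weekends) reaches Thursday, 30 April 2026.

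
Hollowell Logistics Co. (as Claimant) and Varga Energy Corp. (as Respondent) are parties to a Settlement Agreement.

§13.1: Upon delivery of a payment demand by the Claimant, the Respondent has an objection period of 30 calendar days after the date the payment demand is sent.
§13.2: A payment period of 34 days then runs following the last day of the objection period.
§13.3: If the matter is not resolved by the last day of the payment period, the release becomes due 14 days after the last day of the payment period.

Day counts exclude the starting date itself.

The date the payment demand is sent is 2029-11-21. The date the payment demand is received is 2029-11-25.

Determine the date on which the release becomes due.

Adding 30 calendar days to 2029-11-21 gives 2029-12-21, which is the last day of the objection period.
Adding 34 calendar days to 2029-12-21 gives 2030-01-24, which is the last day of the payment period.
Adding 14 calendar days to 2030-01-24 gives 2030-02-07, which is the date on which the release becomes due.

2030-02-07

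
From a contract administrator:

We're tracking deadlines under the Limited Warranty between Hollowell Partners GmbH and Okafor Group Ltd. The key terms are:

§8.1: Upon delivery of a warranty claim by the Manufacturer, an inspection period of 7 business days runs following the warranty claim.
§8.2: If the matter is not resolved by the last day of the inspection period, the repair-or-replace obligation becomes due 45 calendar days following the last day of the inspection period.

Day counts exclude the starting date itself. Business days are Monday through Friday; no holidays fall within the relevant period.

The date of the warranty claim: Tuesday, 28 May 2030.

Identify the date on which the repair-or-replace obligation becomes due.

The last day of the inspection period: 7 business days after Tuesday, 28 May 2030, skipping weekends — May 29, May 30, May 31, Jun 3, Jun 4, Jun 5, Jun 6 — lands on Thursday, 6 June 2030.
The date on which the repair-or-replace obligation becomes due: 6 June 2030 + 45 days = 21 July 2030.

21 July 2030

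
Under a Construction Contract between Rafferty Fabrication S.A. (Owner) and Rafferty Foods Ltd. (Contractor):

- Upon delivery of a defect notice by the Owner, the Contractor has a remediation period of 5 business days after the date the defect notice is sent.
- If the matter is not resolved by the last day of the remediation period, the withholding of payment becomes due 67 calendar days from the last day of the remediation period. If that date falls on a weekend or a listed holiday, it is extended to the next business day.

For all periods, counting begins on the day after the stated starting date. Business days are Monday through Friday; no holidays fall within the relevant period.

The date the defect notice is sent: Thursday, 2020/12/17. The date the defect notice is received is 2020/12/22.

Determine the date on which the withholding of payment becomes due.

The last day of the remediation period: counting 5 business days from Thursday, 2020/12/17 (Dec 18, Dec 21, Dec 22, Dec 23, Dec 24, skipping weekends) reaches Thursday, 2020/12/24.
Adding 67 calendar days to 2020/12/24 gives 2021/03/01, which is the date on which the withholding of payment becomes due. 2021/03/01 is a Monday, so no roll-forward applies.

2021/03/01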